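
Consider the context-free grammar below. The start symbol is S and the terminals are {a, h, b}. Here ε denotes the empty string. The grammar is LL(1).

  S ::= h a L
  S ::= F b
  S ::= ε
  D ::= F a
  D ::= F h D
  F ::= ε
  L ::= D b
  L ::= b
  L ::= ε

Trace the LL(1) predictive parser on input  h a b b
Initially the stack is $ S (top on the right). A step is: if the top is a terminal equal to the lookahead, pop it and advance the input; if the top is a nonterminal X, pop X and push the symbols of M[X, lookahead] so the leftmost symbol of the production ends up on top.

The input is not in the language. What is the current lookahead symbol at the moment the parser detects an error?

b

step 1: stack=$ S  input=h a b b $  — expand S ::= h a L
step 2: stack=$ L a h  input=h a b b $  — match h
step 3: stack=$ L a  input=a b b $  — match a
step 4: stack=$ L  input=b b $  — expand L ::= b
step 5: stack=$ b  input=b b $  — match b
step 6: stack=$  input=b $  — error: stack empty but input remains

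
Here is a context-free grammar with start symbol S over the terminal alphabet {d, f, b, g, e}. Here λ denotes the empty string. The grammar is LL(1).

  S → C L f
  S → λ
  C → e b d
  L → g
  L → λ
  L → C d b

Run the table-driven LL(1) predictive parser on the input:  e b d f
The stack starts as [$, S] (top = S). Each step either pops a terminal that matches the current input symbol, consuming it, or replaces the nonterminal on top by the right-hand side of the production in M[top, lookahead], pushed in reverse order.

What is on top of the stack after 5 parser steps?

step 1: stack=$ S  input=e b d f $  — expand S → C L f
step 2: stack=$ f L C  input=e b d f $  — expand C → e b d
step 3: stack=$ f L d b e  input=e b d f $  — match e
step 4: stack=$ f L d b  input=b d f $  — match b
step 5: stack=$ f L d  input=d f $  — match d
Stack after step 5: $ f L (top = L).

L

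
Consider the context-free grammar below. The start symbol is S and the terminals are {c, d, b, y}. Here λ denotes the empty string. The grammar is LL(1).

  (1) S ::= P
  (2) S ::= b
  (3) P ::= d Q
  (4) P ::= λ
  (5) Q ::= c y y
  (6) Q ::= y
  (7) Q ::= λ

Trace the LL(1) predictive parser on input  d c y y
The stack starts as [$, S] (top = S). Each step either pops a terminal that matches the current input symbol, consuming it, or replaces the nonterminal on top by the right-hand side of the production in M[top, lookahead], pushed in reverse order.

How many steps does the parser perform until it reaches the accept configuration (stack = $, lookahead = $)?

     Stack    Input      Action
  1  $ S      d c y y $  expand S ::= P
  2  $ P      d c y y $  expand P ::= d Q
  3  $ Q d    d c y y $  match d
  4  $ Q      c y y $    expand Q ::= c y y
  5  $ y y c  c y y $    match c
  6  $ y y    y y $      match y
  7  $ y      y $        match y
Accept reached after 7 steps.

7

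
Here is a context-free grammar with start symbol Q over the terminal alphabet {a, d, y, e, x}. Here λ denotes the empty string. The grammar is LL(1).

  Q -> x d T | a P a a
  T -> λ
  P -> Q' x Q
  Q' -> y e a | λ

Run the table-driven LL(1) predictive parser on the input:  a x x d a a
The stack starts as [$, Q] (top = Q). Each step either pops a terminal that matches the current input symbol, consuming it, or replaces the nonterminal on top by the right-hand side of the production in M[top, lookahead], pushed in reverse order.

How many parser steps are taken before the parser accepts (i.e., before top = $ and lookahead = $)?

step 1: stack=$ Q  input=a x x d a a $  — expand Q -> a P a a
step 2: stack=$ a a P a  input=a x x d a a $  — match a
step 3: stack=$ a a P  input=x x d a a $  — expand P -> Q' x Q
step 4: stack=$ a a Q x Q'  input=x x d a a $  — expand Q' -> λ
step 5: stack=$ a a Q x  input=x x d a a $  — match x
step 6: stack=$ a a Q  input=x d a a $  — expand Q -> x d T
step 7: stack=$ a a T d x  input=x d a a $  — match x
step 8: stack=$ a a T d  input=d a a $  — match d
step 9: stack=$ a a T  input=a a $  — expand T -> λ
step 10: stack=$ a a  input=a a $  — match a
step 11: stack=$ a  input=a $  — match a
Accept reached after 11 steps.

11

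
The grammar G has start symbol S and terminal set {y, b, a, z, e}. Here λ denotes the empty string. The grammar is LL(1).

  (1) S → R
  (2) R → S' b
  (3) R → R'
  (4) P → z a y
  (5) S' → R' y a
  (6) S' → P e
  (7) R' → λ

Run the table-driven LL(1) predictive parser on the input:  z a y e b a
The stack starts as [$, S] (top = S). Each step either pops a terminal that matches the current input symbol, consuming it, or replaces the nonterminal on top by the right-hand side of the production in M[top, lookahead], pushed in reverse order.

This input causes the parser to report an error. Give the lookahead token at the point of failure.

step 1: stack=$ S  input=z a y e b a $  — expand S → R
step 2: stack=$ R  input=z a y e b a $  — expand R → S' b
step 3: stack=$ b S'  input=z a y e b a $  — expand S' → P e
step 4: stack=$ b e P  input=z a y e b a $  — expand P → z a y
step 5: stack=$ b e y a z  input=z a y e b a $  — match z
step 6: stack=$ b e y a  input=a y e b a $  — match a
step 7: stack=$ b e y  input=y e b a $  — match y
step 8: stack=$ b e  input=e b a $  — match e
step 9: stack=$ b  input=b a $  — match b
step 10: stack=$  input=a $  — error: stack empty but input remains

a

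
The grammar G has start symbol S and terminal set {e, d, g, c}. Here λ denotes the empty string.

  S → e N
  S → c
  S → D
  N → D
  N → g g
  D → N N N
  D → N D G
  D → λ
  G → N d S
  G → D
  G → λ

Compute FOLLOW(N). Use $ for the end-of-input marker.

{$, d, g}

FIRST(S): from S→e N we get {e}; from S→c we get {c}; from S→D we get {λ, d, g}. So FIRST(S) = {λ, c, d, e, g}.
FIRST(N): from N→D we get {λ, d, g}; from N→g g we get {g}. So FIRST(N) = {λ, d, g}.
FIRST(D): from D→N N N we get {λ, d, g}; from D→N D G we get {λ, d, g}; from D→λ we get {λ}. So FIRST(D) = {λ, d, g}.
FIRST(G): from G→N d S we get {d, g}; from G→D we get {λ, d, g}; from G→λ we get {λ}. So FIRST(G) = {λ, d, g}.
FOLLOW(S) includes $ since S is the start symbol.
FOLLOW(S): in G→N d S, the suffix after S is empty, so FOLLOW(S) ⊇ FOLLOW(G) = {$, d, g}. Thus FOLLOW(S) = {$, d, g}.
FOLLOW(N): in S→e N, the suffix after N is empty, so FOLLOW(N) ⊇ FOLLOW(S) = {$, d, g}; in D→N N N (occurrence 1), N is followed by N N with FIRST {λ, d, g}; in D→N N N (occurrence 1), the suffix after N is nullable, so FOLLOW(N) ⊇ FOLLOW(D) = {$, d, g}; in D→N N N (occurrence 2), N is followed by N with FIRST {λ, d, g}; in D→N N N (occurrence 2), the suffix after N is nullable, so FOLLOW(N) ⊇ FOLLOW(D) = {$, d, g}; in D→N N N (occurrence 3), the suffix after N is empty, so FOLLOW(N) ⊇ FOLLOW(D) = {$, d, g}; in D→N D G, N is followed by D G with FIRST {λ, d, g}; in D→N D G, the suffix after N is nullable, so FOLLOW(N) ⊇ FOLLOW(D) = {$, d, g}; in G→N d S, N is followed by d S with FIRST {d}. Thus FOLLOW(N) = {$, d, g}.
FOLLOW(D): in S→D, the suffix after D is empty, so FOLLOW(D) ⊇ FOLLOW(S) = {$, d, g}; in N→D, the suffix after D is empty, so FOLLOW(D) ⊇ FOLLOW(N) = {$, d, g}; in D→N D G, D is followed by G with FIRST {λ, d, g}; in D→N D G, the suffix after D is nullable (adds nothing new); in G→D, the suffix after D is empty, so FOLLOW(D) ⊇ FOLLOW(G) = {$, d, g}. Thus FOLLOW(D) = {$, d, g}.
FOLLOW(G): in D→N D G, the suffix after G is empty, so FOLLOW(G) ⊇ FOLLOW(D) = {$, d, g}. Thus FOLLOW(G) = {$, d, g}.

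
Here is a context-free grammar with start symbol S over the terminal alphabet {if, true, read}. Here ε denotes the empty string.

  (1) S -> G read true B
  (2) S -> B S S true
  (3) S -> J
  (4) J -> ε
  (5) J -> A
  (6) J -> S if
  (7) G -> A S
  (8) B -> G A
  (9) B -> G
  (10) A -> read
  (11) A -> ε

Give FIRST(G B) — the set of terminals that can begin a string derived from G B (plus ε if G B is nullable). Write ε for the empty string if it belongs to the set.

{ε, if, read, true}

FIRST(A): from A->read we get {read}; from A->ε we get {ε}. So FIRST(A) = {ε, read}.
FIRST(S): from S->G read true B we get {if, read, true}; from S->B S S true we get {if, read, true}; from S->J we get {ε, if, read, true}. So FIRST(S) = {ε, if, read, true}.
FIRST(J): from J->ε we get {ε}; from J->A we get {ε, read}; from J->S if we get {if, read, true}. So FIRST(J) = {ε, if, read, true}.
FIRST(G): from G->A S we get {ε, if, read, true}. So FIRST(G) = {ε, if, read, true}.
FIRST(B): from B->G A we get {ε, if, read, true}; from B->G we get {ε, if, read, true}. So FIRST(B) = {ε, if, read, true}.
FIRST(G B): take FIRST of each symbol in turn, carrying on past any symbol whose FIRST contains ε; result {ε, if, read, true}.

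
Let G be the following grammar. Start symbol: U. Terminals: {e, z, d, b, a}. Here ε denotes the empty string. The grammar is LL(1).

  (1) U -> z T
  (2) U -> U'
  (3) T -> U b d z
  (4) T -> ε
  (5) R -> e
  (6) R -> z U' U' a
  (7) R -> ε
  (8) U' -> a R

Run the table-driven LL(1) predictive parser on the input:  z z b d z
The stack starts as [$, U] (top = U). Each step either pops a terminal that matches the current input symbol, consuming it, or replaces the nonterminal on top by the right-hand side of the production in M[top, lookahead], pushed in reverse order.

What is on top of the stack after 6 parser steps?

b

     Stack        Input        Action
  1  $ U          z z b d z $  expand U -> z T
  2  $ T z        z z b d z $  match z
  3  $ T          z b d z $    expand T -> U b d z
  4  $ z d b U    z b d z $    expand U -> z T
  5  $ z d b T z  z b d z $    match z
  6  $ z d b T    b d z $      expand T -> ε
Stack after step 6: $ z d b (top = b).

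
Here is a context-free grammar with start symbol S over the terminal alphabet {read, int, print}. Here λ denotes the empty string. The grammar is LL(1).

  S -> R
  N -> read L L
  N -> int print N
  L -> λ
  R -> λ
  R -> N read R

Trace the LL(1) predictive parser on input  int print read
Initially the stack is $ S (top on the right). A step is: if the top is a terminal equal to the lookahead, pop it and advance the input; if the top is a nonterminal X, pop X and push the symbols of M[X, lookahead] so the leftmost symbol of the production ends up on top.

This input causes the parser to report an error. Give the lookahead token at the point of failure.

$

     Stack                 Input             Action
  1  $ S                   int print read $  expand S -> R
  2  $ R                   int print read $  expand R -> N read R
  3  $ R read N            int print read $  expand N -> int print N
  4  $ R read N print int  int print read $  match int
  5  $ R read N print      print read $      match print
  6  $ R read N            read $            expand N -> read L L
  7  $ R read L L read     read $            match read
  8  $ R read L L          $                 error: M[L, $] is empty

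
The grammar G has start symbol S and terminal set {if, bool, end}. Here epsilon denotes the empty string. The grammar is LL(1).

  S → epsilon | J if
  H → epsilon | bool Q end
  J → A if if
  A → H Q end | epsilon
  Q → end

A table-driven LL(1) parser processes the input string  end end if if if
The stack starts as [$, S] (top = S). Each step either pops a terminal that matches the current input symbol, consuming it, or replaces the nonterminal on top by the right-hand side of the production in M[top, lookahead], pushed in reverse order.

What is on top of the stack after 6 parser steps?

end

     Stack               Input               Action
  1  $ S                 end end if if if $  expand S → J if
  2  $ if J              end end if if if $  expand J → A if if
  3  $ if if if A        end end if if if $  expand A → H Q end
  4  $ if if if end Q H  end end if if if $  expand H → epsilon
  5  $ if if if end Q    end end if if if $  expand Q → end
  6  $ if if if end end  end end if if if $  match end
Stack after step 6: $ if if if end (top = end).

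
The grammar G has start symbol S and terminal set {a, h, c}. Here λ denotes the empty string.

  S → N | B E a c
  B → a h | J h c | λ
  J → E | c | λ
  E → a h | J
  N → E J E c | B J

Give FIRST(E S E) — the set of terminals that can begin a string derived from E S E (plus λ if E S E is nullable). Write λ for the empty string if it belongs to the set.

FIRST(S): from S→N we get {λ, a, c, h}; from S→B E a c we get {a, c, h}. So FIRST(S) = {λ, a, c, h}.
FIRST(B): from B→a h we get {a}; from B→J h c we get {a, c, h}; from B→λ we get {λ}. So FIRST(B) = {λ, a, c, h}.
FIRST(J): from J→E we get {λ, a, c}; from J→c we get {c}; from J→λ we get {λ}. So FIRST(J) = {λ, a, c}.
FIRST(E): from E→a h we get {a}; from E→J we get {λ, a, c}. So FIRST(E) = {λ, a, c}.
FIRST(N): from N→E J E c we get {a, c}; from N→B J we get {λ, a, c, h}. So FIRST(N) = {λ, a, c, h}.
FIRST(E S E): take FIRST of each symbol in turn, carrying on past any symbol whose FIRST contains λ; result {λ, a, c, h}.

{λ, a, c, h}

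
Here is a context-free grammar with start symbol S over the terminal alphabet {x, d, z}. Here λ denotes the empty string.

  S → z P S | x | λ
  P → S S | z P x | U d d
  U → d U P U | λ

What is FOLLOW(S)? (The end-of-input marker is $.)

FIRST(S) = {λ, x, z}
FIRST(U) = {λ, d}
FIRST(P) = {λ, d, x, z}  (via S S, U d d)
FOLLOW(S) includes $ since S is the start symbol.
FOLLOW(U): in P→U d d, U is followed by d d with FIRST {d}; in U→d U P U (occurrence 1), U is followed by P U with FIRST {λ, d, x, z}; in U→d U P U (occurrence 1), the suffix after U is nullable (adds nothing new); in U→d U P U (occurrence 2), the suffix after U is empty (adds nothing new). Thus FOLLOW(U) = {d, x, z}.
FOLLOW(S): in S→z P S, the suffix after S is empty (adds nothing new); in P→S S (occurrence 1), S is followed by S with FIRST {λ, x, z}; in P→S S (occurrence 1), the suffix after S is nullable, so FOLLOW(S) ⊇ FOLLOW(P) = {$, d, x, z}; in P→S S (occurrence 2), the suffix after S is empty, so FOLLOW(S) ⊇ FOLLOW(P) = {$, d, x, z}. Thus FOLLOW(S) = {$, d, x, z}.
FOLLOW(P): in S→z P S, P is followed by S with FIRST {λ, x, z}; in S→z P S, the suffix after P is nullable, so FOLLOW(P) ⊇ FOLLOW(S) = {$, d, x, z}; in P→z P x, P is followed by x with FIRST {x}; in U→d U P U, P is followed by U with FIRST {λ, d}; in U→d U P U, the suffix after P is nullable, so FOLLOW(P) ⊇ FOLLOW(U) = {d, x, z}. Thus FOLLOW(P) = {$, d, x, z}.

{$, d, x, z}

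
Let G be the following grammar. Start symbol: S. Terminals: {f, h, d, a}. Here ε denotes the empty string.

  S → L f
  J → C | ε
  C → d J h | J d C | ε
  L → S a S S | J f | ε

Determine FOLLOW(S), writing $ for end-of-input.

{$, a, d, f}

FIRST(S) = {d, f}  (via L f)
FIRST(J) = {ε, d}  (via C)
FIRST(C) = {ε, d}  (via J d C)
FIRST(L) = {ε, d, f}  (via S a S S, J f)
FOLLOW(S) includes $ since S is the start symbol.
FOLLOW(J): in C→d J h, J is followed by h with FIRST {h}; in C→J d C, J is followed by d C with FIRST {d}; in L→J f, J is followed by f with FIRST {f}. Thus FOLLOW(J) = {d, f, h}.
FOLLOW(C): in J→C, the suffix after C is empty, so FOLLOW(C) ⊇ FOLLOW(J) = {d, f, h}; in C→J d C, the suffix after C is empty (adds nothing new). Thus FOLLOW(C) = {d, f, h}.
FOLLOW(L): in S→L f, L is followed by f with FIRST {f}. Thus FOLLOW(L) = {f}.
FOLLOW(S): in L→S a S S (occurrence 1), S is followed by a S S with FIRST {a}; in L→S a S S (occurrence 2), S is followed by S with FIRST {d, f}; in L→S a S S (occurrence 3), the suffix after S is empty, so FOLLOW(S) ⊇ FOLLOW(L) = {f}. Thus FOLLOW(S) = {$, a, d, f}.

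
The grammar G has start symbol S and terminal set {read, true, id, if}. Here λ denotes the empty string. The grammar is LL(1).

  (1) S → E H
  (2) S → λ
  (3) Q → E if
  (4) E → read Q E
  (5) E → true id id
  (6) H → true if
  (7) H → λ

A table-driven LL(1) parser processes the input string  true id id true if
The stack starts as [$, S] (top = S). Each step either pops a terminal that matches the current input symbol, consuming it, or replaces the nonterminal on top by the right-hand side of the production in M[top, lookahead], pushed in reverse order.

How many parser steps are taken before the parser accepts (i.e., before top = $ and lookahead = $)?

8

     Stack           Input                 Action
  1  $ S             true id id true if $  expand S → E H
  2  $ H E           true id id true if $  expand E → true id id
  3  $ H id id true  true id id true if $  match true
  4  $ H id id       id id true if $       match id
  5  $ H id          id true if $          match id
  6  $ H             true if $             expand H → true if
  7  $ if true       true if $             match true
  8  $ if            if $                  match if
Accept reached after 8 steps.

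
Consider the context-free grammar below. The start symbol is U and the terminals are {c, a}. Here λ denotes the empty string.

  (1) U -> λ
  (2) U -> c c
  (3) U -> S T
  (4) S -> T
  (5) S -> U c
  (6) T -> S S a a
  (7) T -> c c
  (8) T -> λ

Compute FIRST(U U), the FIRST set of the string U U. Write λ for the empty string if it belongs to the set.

FIRST(U) = {λ, a, c}  (via S T)
FIRST(S) = {λ, a, c}  (via T, U c)
FIRST(T) = {λ, a, c}  (via S S a a)
FIRST(U U): take FIRST of each symbol in turn, carrying on past any symbol whose FIRST contains λ; result {λ, a, c}.

{λ, a, c}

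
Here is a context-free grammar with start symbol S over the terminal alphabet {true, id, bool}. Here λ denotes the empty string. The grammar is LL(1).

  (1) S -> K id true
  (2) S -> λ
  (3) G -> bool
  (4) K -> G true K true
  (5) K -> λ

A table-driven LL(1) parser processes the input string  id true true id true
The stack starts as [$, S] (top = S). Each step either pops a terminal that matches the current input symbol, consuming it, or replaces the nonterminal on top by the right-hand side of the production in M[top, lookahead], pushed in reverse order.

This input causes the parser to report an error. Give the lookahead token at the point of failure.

     Stack        Input                   Action
  1  $ S          id true true id true $  expand S -> K id true
  2  $ true id K  id true true id true $  expand K -> λ
  3  $ true id    id true true id true $  match id
  4  $ true       true true id true $     match true
  5  $            true id true $          error: stack empty but input remains

true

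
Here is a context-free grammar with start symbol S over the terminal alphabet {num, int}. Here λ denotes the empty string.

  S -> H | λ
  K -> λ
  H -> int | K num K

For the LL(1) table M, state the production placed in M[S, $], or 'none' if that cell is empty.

S -> λ

FIRST(K): from K->λ we get {λ}. So FIRST(K) = {λ}.
FIRST(H): from H->int we get {int}; from H->K num K we get {num}. So FIRST(H) = {int, num}.
FIRST(S): from S->H we get {int, num}; from S->λ we get {λ}. So FIRST(S) = {λ, int, num}.
FOLLOW(S) includes $ since S is the start symbol.
FOLLOW(S): S appears on no right-hand side. Thus FOLLOW(S) = {$}.
For S -> H: FIRST(H) = {int, num}, so it goes in M[S, t] for t ∈ {int, num}.
For S -> λ: FIRST(λ) = {λ}, so it goes in M[S, t] for t ∈ {}; since λ ∈ FIRST, also for every t ∈ FOLLOW(S) = {$}.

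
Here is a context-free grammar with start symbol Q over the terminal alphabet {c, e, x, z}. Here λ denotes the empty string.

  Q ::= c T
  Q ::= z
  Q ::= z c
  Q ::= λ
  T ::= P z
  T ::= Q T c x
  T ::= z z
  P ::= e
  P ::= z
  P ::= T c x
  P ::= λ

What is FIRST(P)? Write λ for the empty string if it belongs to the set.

FIRST(Q) = {λ, c, z}
FIRST(T) = {c, e, z}  (via P z, Q T c x)
FIRST(P) = {λ, c, e, z}  (via T c x)

{λ, c, e, z}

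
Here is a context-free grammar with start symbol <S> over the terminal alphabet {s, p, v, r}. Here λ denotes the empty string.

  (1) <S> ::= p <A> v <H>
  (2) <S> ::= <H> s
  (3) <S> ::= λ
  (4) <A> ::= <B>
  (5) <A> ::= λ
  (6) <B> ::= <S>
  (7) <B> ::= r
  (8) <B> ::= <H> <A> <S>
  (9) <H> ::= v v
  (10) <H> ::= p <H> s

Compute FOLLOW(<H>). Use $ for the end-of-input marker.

FIRST(<H>): from <H>::=v v we get {v}; from <H>::=p <H> s we get {p}. So FIRST(<H>) = {p, v}.
FIRST(<S>): from <S>::=p <A> v <H> we get {p}; from <S>::=<H> s we get {p, v}; from <S>::=λ we get {λ}. So FIRST(<S>) = {λ, p, v}.
FIRST(<B>): from <B>::=<S> we get {λ, p, v}; from <B>::=r we get {r}; from <B>::=<H> <A> <S> we get {p, v}. So FIRST(<B>) = {λ, p, r, v}.
FIRST(<A>): from <A>::=<B> we get {λ, p, r, v}; from <A>::=λ we get {λ}. So FIRST(<A>) = {λ, p, r, v}.
FOLLOW(<S>) includes $ since <S> is the start symbol.
FOLLOW(<S>): in <B>::=<S>, the suffix after <S> is empty, so FOLLOW(<S>) ⊇ FOLLOW(<B>) = {p, v}; in <B>::=<H> <A> <S>, the suffix after <S> is empty, so FOLLOW(<S>) ⊇ FOLLOW(<B>) = {p, v}. Thus FOLLOW(<S>) = {$, p, v}.
FOLLOW(<A>): in <S>::=p <A> v <H>, <A> is followed by v <H> with FIRST {v}; in <B>::=<H> <A> <S>, <A> is followed by <S> with FIRST {λ, p, v}; in <B>::=<H> <A> <S>, the suffix after <A> is nullable, so FOLLOW(<A>) ⊇ FOLLOW(<B>) = {p, v}. Thus FOLLOW(<A>) = {p, v}.
FOLLOW(<B>): in <A>::=<B>, the suffix after <B> is empty, so FOLLOW(<B>) ⊇ FOLLOW(<A>) = {p, v}. Thus FOLLOW(<B>) = {p, v}.
FOLLOW(<H>): in <S>::=p <A> v <H>, the suffix after <H> is empty, so FOLLOW(<H>) ⊇ FOLLOW(<S>) = {$, p, v}; in <S>::=<H> s, <H> is followed by s with FIRST {s}; in <B>::=<H> <A> <S>, <H> is followed by <A> <S> with FIRST {λ, p, r, v}; in <B>::=<H> <A> <S>, the suffix after <H> is nullable, so FOLLOW(<H>) ⊇ FOLLOW(<B>) = {p, v}; in <H>::=p <H> s, <H> is followed by s with FIRST {s}. Thus FOLLOW(<H>) = {$, p, r, s, v}.

{$, p, r, s, v}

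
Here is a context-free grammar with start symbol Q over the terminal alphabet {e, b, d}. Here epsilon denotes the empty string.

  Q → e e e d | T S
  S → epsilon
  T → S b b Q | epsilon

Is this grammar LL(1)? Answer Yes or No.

FIRST(Q) = {epsilon, b, e}
FIRST(S) = {epsilon}
FIRST(T) = {epsilon, b}
FOLLOW(Q) = {$}
FOLLOW(S) = {$, b}
FOLLOW(T) = {$}
Each cell of M receives at most one production.

Yes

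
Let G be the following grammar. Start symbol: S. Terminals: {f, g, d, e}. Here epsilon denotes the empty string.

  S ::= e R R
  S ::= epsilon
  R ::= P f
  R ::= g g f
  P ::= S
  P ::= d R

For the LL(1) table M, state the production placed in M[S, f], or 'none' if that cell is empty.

S ::= epsilon

FIRST(S) = {epsilon, e}
FIRST(P) = {epsilon, d, e}  (via S)
FIRST(R) = {d, e, f, g}  (via P f)
FOLLOW(S) includes $ since S is the start symbol.
FOLLOW(P): in R::=P f, P is followed by f with FIRST {f}. Thus FOLLOW(P) = {f}.
FOLLOW(S): in P::=S, the suffix after S is empty, so FOLLOW(S) ⊇ FOLLOW(P) = {f}. Thus FOLLOW(S) = {$, f}.
For S ::= e R R: FIRST(e R R) = {e}, so it goes in M[S, t] for t ∈ {e}.
For S ::= epsilon: FIRST(epsilon) = {epsilon}, so it goes in M[S, t] for t ∈ {}; since epsilon ∈ FIRST, also for every t ∈ FOLLOW(S) = {$, f}.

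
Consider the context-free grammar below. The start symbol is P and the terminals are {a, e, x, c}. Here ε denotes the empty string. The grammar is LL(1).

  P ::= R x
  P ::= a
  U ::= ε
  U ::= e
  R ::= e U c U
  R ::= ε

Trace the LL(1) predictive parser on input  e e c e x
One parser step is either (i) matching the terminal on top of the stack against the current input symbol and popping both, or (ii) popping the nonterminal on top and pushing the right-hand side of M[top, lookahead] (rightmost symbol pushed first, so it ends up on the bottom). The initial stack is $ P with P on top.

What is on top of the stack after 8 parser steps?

step 1: stack=$ P  input=e e c e x $  — expand P ::= R x
step 2: stack=$ x R  input=e e c e x $  — expand R ::= e U c U
step 3: stack=$ x U c U e  input=e e c e x $  — match e
step 4: stack=$ x U c U  input=e c e x $  — expand U ::= e
step 5: stack=$ x U c e  input=e c e x $  — match e
step 6: stack=$ x U c  input=c e x $  — match c
step 7: stack=$ x U  input=e x $  — expand U ::= e
step 8: stack=$ x e  input=e x $  — match e
Stack after step 8: $ x (top = x).

x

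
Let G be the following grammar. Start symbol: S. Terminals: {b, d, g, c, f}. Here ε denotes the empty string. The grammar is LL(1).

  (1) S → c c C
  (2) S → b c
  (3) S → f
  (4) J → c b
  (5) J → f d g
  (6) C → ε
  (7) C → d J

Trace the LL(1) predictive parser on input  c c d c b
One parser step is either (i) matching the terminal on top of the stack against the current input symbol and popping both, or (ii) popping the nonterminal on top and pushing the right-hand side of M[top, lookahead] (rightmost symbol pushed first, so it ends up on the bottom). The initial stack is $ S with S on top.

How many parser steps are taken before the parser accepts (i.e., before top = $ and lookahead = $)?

8

     Stack    Input        Action
  1  $ S      c c d c b $  expand S → c c C
  2  $ C c c  c c d c b $  match c
  3  $ C c    c d c b $    match c
  4  $ C      d c b $      expand C → d J
  5  $ J d    d c b $      match d
  6  $ J      c b $        expand J → c b
  7  $ b c    c b $        match c
  8  $ b      b $          match b
Accept reached after 8 steps.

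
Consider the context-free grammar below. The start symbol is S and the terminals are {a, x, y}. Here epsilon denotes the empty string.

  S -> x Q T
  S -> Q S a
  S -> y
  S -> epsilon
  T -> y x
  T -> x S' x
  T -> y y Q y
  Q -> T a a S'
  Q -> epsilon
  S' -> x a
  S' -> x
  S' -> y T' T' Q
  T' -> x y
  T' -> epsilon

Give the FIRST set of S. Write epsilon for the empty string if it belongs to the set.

FIRST(T) = {x, y}
FIRST(S') = {x, y}
FIRST(T') = {epsilon, x}
FIRST(Q) = {epsilon, x, y}  (via T a a S')
FIRST(S) = {epsilon, a, x, y}  (via Q S a)

{epsilon, a, x, y}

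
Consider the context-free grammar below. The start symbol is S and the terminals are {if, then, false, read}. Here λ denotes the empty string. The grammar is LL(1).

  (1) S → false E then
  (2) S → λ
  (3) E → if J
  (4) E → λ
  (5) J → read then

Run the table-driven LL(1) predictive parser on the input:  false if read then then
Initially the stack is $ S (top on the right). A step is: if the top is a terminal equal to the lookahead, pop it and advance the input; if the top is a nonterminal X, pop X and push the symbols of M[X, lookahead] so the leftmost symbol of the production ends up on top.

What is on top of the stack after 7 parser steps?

     Stack             Input                      Action
  1  $ S               false if read then then $  expand S → false E then
  2  $ then E false    false if read then then $  match false
  3  $ then E          if read then then $        expand E → if J
  4  $ then J if       if read then then $        match if
  5  $ then J          read then then $           expand J → read then
  6  $ then then read  read then then $           match read
  7  $ then then       then then $                match then
Stack after step 7: $ then (top = then).

then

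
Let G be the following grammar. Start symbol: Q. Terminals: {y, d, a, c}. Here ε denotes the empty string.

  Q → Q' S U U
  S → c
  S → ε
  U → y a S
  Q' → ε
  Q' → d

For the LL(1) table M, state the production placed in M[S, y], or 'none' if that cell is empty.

S → ε

FIRST(S) = {ε, c}
FIRST(U) = {y}
FIRST(Q') = {ε, d}
FIRST(Q) = {c, d, y}  (via Q' S U U)
FOLLOW(Q) includes $ since Q is the start symbol.
FOLLOW(U): in Q→Q' S U U (occurrence 1), U is followed by U with FIRST {y}; in Q→Q' S U U (occurrence 2), the suffix after U is empty, so FOLLOW(U) ⊇ FOLLOW(Q) = {$}. Thus FOLLOW(U) = {$, y}.
FOLLOW(S): in Q→Q' S U U, S is followed by U U with FIRST {y}; in U→y a S, the suffix after S is empty, so FOLLOW(S) ⊇ FOLLOW(U) = {$, y}. Thus FOLLOW(S) = {$, y}.
For S → c: FIRST(c) = {c}, so it goes in M[S, t] for t ∈ {c}.
For S → ε: FIRST(ε) = {ε}, so it goes in M[S, t] for t ∈ {}; since ε ∈ FIRST, also for every t ∈ FOLLOW(S) = {$, y}.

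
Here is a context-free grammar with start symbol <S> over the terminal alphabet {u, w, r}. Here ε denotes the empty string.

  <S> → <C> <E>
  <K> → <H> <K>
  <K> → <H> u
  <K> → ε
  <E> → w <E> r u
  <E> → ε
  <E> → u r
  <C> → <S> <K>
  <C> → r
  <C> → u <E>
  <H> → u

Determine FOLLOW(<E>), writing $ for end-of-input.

{$, r, u, w}

FIRST(<E>): from <E>→w <E> r u we get {w}; from <E>→ε we get {ε}; from <E>→u r we get {u}. So FIRST(<E>) = {ε, u, w}.
FIRST(<H>): from <H>→u we get {u}. So FIRST(<H>) = {u}.
FIRST(<K>): from <K>→<H> <K> we get {u}; from <K>→<H> u we get {u}; from <K>→ε we get {ε}. So FIRST(<K>) = {ε, u}.
FIRST(<S>): from <S>→<C> <E> we get {r, u}. So FIRST(<S>) = {r, u}.
FIRST(<C>): from <C>→<S> <K> we get {r, u}; from <C>→r we get {r}; from <C>→u <E> we get {u}. So FIRST(<C>) = {r, u}.
FOLLOW(<S>) includes $ since <S> is the start symbol.
FOLLOW(<S>): in <C>→<S> <K>, <S> is followed by <K> with FIRST {ε, u}; in <C>→<S> <K>, the suffix after <S> is nullable, so FOLLOW(<S>) ⊇ FOLLOW(<C>) = {$, u, w}. Thus FOLLOW(<S>) = {$, u, w}.
FOLLOW(<C>): in <S>→<C> <E>, <C> is followed by <E> with FIRST {ε, u, w}; in <S>→<C> <E>, the suffix after <C> is nullable, so FOLLOW(<C>) ⊇ FOLLOW(<S>) = {$, u, w}. Thus FOLLOW(<C>) = {$, u, w}.
FOLLOW(<K>): in <K>→<H> <K>, the suffix after <K> is empty (adds nothing new); in <C>→<S> <K>, the suffix after <K> is empty, so FOLLOW(<K>) ⊇ FOLLOW(<C>) = {$, u, w}. Thus FOLLOW(<K>) = {$, u, w}.
FOLLOW(<E>): in <S>→<C> <E>, the suffix after <E> is empty, so FOLLOW(<E>) ⊇ FOLLOW(<S>) = {$, u, w}; in <E>→w <E> r u, <E> is followed by r u with FIRST {r}; in <C>→u <E>, the suffix after <E> is empty, so FOLLOW(<E>) ⊇ FOLLOW(<C>) = {$, u, w}. Thus FOLLOW(<E>) = {$, r, u, w}.
FOLLOW(<H>): in <K>→<H> <K>, <H> is followed by <K> with FIRST {ε, u}; in <K>→<H> <K>, the suffix after <H> is nullable, so FOLLOW(<H>) ⊇ FOLLOW(<K>) = {$, u, w}; in <K>→<H> u, <H> is followed by u with FIRST {u}. Thus FOLLOW(<H>) = {$, u, w}.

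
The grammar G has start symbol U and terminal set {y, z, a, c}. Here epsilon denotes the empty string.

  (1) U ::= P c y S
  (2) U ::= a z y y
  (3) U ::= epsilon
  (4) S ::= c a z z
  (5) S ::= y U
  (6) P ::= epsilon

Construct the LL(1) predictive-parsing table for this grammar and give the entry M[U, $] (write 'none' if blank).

FIRST(S): from S::=c a z z we get {c}; from S::=y U we get {y}. So FIRST(S) = {c, y}.
FIRST(P): from P::=epsilon we get {epsilon}. So FIRST(P) = {epsilon}.
FIRST(U): from U::=P c y S we get {c}; from U::=a z y y we get {a}; from U::=epsilon we get {epsilon}. So FIRST(U) = {epsilon, a, c}.
FOLLOW(U) includes $ since U is the start symbol.
FOLLOW(U): in S::=y U, the suffix after U is empty, so FOLLOW(U) ⊇ FOLLOW(S) = {$}. Thus FOLLOW(U) = {$}.
FOLLOW(S): in U::=P c y S, the suffix after S is empty, so FOLLOW(S) ⊇ FOLLOW(U) = {$}. Thus FOLLOW(S) = {$}.
For U ::= P c y S: FIRST(P c y S) = {c}, so it goes in M[U, t] for t ∈ {c}.
For U ::= a z y y: FIRST(a z y y) = {a}, so it goes in M[U, t] for t ∈ {a}.
For U ::= epsilon: FIRST(epsilon) = {epsilon}, so it goes in M[U, t] for t ∈ {}; since epsilon ∈ FIRST, also for every t ∈ FOLLOW(U) = {$}.

U ::= epsilon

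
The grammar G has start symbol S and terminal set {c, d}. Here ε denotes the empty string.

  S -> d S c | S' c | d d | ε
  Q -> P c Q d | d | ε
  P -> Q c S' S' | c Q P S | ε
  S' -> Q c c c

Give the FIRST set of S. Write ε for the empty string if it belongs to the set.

{ε, c, d}

FIRST(S): from S->d S c we get {d}; from S->S' c we get {c, d}; from S->d d we get {d}; from S->ε we get {ε}. So FIRST(S) = {ε, c, d}.
FIRST(Q): from Q->P c Q d we get {c, d}; from Q->d we get {d}; from Q->ε we get {ε}. So FIRST(Q) = {ε, c, d}.
FIRST(P): from P->Q c S' S' we get {c, d}; from P->c Q P S we get {c}; from P->ε we get {ε}. So FIRST(P) = {ε, c, d}.
FIRST(S'): from S'->Q c c c we get {c, d}. So FIRST(S') = {c, d}.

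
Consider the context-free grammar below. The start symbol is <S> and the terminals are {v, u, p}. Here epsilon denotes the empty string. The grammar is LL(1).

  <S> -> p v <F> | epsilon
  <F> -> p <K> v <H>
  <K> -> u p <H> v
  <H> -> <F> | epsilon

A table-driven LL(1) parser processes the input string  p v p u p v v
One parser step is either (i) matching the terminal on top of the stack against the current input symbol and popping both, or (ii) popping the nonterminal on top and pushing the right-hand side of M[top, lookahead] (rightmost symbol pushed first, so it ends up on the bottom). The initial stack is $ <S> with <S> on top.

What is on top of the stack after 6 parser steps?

step 1: stack=$ <S>  input=p v p u p v v $  — expand <S> -> p v <F>
step 2: stack=$ <F> v p  input=p v p u p v v $  — match p
step 3: stack=$ <F> v  input=v p u p v v $  — match v
step 4: stack=$ <F>  input=p u p v v $  — expand <F> -> p <K> v <H>
step 5: stack=$ <H> v <K> p  input=p u p v v $  — match p
step 6: stack=$ <H> v <K>  input=u p v v $  — expand <K> -> u p <H> v
Stack after step 6: $ <H> v v <H> p u (top = u).

u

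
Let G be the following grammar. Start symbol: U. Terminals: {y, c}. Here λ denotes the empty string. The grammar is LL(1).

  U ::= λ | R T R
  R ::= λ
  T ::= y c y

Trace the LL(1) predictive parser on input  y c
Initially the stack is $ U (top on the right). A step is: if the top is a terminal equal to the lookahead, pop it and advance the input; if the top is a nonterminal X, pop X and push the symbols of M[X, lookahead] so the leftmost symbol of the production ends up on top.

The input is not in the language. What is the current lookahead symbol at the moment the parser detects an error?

step 1: stack=$ U  input=y c $  — expand U ::= R T R
step 2: stack=$ R T R  input=y c $  — expand R ::= λ
step 3: stack=$ R T  input=y c $  — expand T ::= y c y
step 4: stack=$ R y c y  input=y c $  — match y
step 5: stack=$ R y c  input=c $  — match c
step 6: stack=$ R y  input=$  — error: top is terminal y but lookahead is $

$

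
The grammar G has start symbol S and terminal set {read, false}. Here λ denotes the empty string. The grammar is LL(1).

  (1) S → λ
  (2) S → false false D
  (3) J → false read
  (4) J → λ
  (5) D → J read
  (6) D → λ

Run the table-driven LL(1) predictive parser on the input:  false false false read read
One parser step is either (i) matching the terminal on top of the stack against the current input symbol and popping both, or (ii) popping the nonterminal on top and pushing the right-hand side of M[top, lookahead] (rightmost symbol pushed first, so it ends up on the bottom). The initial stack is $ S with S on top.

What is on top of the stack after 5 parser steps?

step 1: stack=$ S  input=false false false read read $  — expand S → false false D
step 2: stack=$ D false false  input=false false false read read $  — match false
step 3: stack=$ D false  input=false false read read $  — match false
step 4: stack=$ D  input=false read read $  — expand D → J read
step 5: stack=$ read J  input=false read read $  — expand J → false read
Stack after step 5: $ read read false (top = false).

false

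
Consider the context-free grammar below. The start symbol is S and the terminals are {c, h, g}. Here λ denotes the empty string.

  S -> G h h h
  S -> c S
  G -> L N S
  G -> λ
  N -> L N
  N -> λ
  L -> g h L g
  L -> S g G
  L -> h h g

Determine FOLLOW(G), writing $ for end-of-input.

FIRST(S) = {c, g, h}  (via G h h h)
FIRST(L) = {c, g, h}  (via S g G)
FIRST(G) = {λ, c, g, h}  (via L N S)
FIRST(N) = {λ, c, g, h}  (via L N)
FOLLOW(S) includes $ since S is the start symbol.
FOLLOW(N): in G->L N S, N is followed by S with FIRST {c, g, h}; in N->L N, the suffix after N is empty (adds nothing new). Thus FOLLOW(N) = {c, g, h}.
FOLLOW(L): in G->L N S, L is followed by N S with FIRST {c, g, h}; in N->L N, L is followed by N with FIRST {λ, c, g, h}; in N->L N, the suffix after L is nullable, so FOLLOW(L) ⊇ FOLLOW(N) = {c, g, h}; in L->g h L g, L is followed by g with FIRST {g}. Thus FOLLOW(L) = {c, g, h}.
FOLLOW(G): in S->G h h h, G is followed by h h h with FIRST {h}; in L->S g G, the suffix after G is empty, so FOLLOW(G) ⊇ FOLLOW(L) = {c, g, h}. Thus FOLLOW(G) = {c, g, h}.
FOLLOW(S): in S->c S, the suffix after S is empty (adds nothing new); in G->L N S, the suffix after S is empty, so FOLLOW(S) ⊇ FOLLOW(G) = {c, g, h}; in L->S g G, S is followed by g G with FIRST {g}. Thus FOLLOW(S) = {$, c, g, h}.

{c, g, h}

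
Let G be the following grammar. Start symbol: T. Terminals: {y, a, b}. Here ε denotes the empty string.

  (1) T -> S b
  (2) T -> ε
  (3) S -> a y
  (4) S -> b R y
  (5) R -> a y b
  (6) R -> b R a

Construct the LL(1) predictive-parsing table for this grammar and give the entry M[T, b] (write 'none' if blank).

FIRST(S): from S->a y we get {a}; from S->b R y we get {b}. So FIRST(S) = {a, b}.
FIRST(R): from R->a y b we get {a}; from R->b R a we get {b}. So FIRST(R) = {a, b}.
FIRST(T): from T->S b we get {a, b}; from T->ε we get {ε}. So FIRST(T) = {ε, a, b}.
FOLLOW(T) includes $ since T is the start symbol.
FOLLOW(T): T appears on no right-hand side. Thus FOLLOW(T) = {$}.
For T -> S b: FIRST(S b) = {a, b}, so it goes in M[T, t] for t ∈ {a, b}.
For T -> ε: FIRST(ε) = {ε}, so it goes in M[T, t] for t ∈ {}; since ε ∈ FIRST, also for every t ∈ FOLLOW(T) = {$}.

T -> S b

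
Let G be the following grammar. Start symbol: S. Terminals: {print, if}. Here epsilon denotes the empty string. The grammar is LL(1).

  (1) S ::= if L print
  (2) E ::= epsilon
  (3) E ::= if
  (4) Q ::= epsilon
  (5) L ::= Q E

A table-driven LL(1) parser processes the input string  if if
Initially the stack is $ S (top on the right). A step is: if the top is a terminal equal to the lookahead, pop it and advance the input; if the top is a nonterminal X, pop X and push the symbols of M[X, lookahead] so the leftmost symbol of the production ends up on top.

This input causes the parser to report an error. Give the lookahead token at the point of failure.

$

     Stack         Input    Action
  1  $ S           if if $  expand S ::= if L print
  2  $ print L if  if if $  match if
  3  $ print L     if $     expand L ::= Q E
  4  $ print E Q   if $     expand Q ::= epsilon
  5  $ print E     if $     expand E ::= if
  6  $ print if    if $     match if
  7  $ print       $        error: top is terminal print but lookahead is $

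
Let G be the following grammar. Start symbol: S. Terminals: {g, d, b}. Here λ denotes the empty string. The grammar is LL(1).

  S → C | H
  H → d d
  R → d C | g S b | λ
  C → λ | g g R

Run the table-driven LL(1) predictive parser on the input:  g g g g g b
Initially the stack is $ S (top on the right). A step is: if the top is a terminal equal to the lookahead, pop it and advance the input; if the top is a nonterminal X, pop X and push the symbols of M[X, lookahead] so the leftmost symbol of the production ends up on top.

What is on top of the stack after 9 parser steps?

g

     Stack      Input          Action
  1  $ S        g g g g g b $  expand S → C
  2  $ C        g g g g g b $  expand C → g g R
  3  $ R g g    g g g g g b $  match g
  4  $ R g      g g g g b $    match g
  5  $ R        g g g b $      expand R → g S b
  6  $ b S g    g g g b $      match g
  7  $ b S      g g b $        expand S → C
  8  $ b C      g g b $        expand C → g g R
  9  $ b R g g  g g b $        match g
Stack after step 9: $ b R g (top = g).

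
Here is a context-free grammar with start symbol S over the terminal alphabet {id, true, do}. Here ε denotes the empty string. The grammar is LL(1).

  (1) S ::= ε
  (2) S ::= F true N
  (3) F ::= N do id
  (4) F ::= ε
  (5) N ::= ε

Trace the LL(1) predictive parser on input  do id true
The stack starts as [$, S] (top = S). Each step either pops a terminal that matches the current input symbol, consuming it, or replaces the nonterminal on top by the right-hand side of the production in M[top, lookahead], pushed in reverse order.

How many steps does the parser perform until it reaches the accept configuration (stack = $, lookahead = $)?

7

     Stack             Input         Action
  1  $ S               do id true $  expand S ::= F true N
  2  $ N true F        do id true $  expand F ::= N do id
  3  $ N true id do N  do id true $  expand N ::= ε
  4  $ N true id do    do id true $  match do
  5  $ N true id       id true $     match id
  6  $ N true          true $        match true
  7  $ N               $             expand N ::= ε
Accept reached after 7 steps.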